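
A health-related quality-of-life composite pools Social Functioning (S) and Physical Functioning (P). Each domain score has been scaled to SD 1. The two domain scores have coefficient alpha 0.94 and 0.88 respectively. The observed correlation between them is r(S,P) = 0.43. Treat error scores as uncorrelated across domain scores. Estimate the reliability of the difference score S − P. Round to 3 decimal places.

Var(S−P) = 1 + 1 − 2·0.43 = 2 − 0.86 = 1.14.
With uncorrelated errors the cross-covariances are all true-score covariance, so they carry over unchanged; only the diagonal terms shrink to ρᵢσᵢ².
True-score variance = [0.94 + 0.88] − 0.86 = 1.82 − 0.86 = 0.96.
Reliability = 0.96 / 1.14 = 0.842.

0.842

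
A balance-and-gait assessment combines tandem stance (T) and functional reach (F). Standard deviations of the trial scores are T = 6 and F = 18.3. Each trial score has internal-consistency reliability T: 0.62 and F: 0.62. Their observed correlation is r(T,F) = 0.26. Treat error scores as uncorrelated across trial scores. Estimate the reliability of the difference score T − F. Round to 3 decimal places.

0.551

Var(T−F) = 6² + 18.3² − 2·6·18.3·0.26 = 370.89 − 57.096 = 313.794.
Under uncorrelated errors the observed covariances equal the true-score covariances, so only the own-variance terms attenuate.
True-score variance = [6²·0.62 + 18.3²·0.62] − 57.096 = 229.952 − 57.096 = 172.856.
Reliability = 172.856 / 313.794 = 0.551.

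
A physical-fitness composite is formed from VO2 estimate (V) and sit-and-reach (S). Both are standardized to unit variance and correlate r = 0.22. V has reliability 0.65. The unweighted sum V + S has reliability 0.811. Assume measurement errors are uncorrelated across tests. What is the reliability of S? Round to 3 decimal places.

Var(V+S) = 2 + 2·0.22 = 2.440.
True-score variance = ρ_V + ρ_S + 2·0.22, so 0.811 = (0.65 + ρ_S + 0.44) / 2.440.
ρ_S = 0.811·2.440 − 0.65 − 0.44 = 0.889.

0.889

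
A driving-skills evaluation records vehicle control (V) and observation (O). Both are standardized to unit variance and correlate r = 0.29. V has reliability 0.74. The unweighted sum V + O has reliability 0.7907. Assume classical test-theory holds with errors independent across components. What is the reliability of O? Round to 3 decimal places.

0.720

Var(V+O) = 2 + 2·0.29 = 2.580.
True-score variance = ρ_V + ρ_O + 2·0.29, so 0.7907 = (0.74 + ρ_O + 0.58) / 2.580.
ρ_O = 0.7907·2.580 − 0.74 − 0.58 = 0.720.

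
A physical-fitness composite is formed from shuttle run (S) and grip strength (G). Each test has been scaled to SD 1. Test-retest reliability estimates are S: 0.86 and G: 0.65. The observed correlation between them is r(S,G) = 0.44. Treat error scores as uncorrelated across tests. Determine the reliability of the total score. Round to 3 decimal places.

0.830

Var(S+G) = 2 + 2·[0.44] = 2 + 0.88 = 2.88.
With uncorrelated errors the cross-covariances are all true-score covariance, so they carry over unchanged; only the diagonal terms shrink to ρᵢσᵢ².
True-score variance = [0.86 + 0.65] + 0.88 = 1.51 + 0.88 = 2.39.
Reliability = 2.39 / 2.88 = 0.830.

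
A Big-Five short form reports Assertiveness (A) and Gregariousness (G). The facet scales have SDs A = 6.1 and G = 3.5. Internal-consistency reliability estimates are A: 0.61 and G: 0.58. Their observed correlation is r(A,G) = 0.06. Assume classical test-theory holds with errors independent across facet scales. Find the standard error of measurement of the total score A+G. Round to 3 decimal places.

Var(total) = 49.46 + 2.562 = 52.022.
True-score variance = 29.8031 + 2.562 = 32.3651, so reliability = 0.6221.
Error variance = 52.022 − 32.3651 = 19.6569; SEM = √19.6569 = 4.434.

4.434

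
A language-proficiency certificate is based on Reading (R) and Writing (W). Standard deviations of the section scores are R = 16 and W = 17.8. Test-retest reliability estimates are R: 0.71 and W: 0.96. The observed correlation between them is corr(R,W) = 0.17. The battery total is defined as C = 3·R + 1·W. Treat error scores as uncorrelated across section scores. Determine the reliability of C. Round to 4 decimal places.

Var(C) = 3²·16² + 17.8² + 2·[3·16·17.8·0.17] = 2620.84 + 290.496 = 2911.34.
Because errors are independent across components, Cov(Tᵢ,Tⱼ) = Cov(Xᵢ,Xⱼ); the off-diagonal part of the true-score variance is the same as above.
True-score variance = [3²·16²·0.71 + 17.8²·0.96] + 290.496 = 1940.01 + 290.496 = 2230.5.
Reliability = 2230.5 / 2911.34 = 0.7661.

0.7661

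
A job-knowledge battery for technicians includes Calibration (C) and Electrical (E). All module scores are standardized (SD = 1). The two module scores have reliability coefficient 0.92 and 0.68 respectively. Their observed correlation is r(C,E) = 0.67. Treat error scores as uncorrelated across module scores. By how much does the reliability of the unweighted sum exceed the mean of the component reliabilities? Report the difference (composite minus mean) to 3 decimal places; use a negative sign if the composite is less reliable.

0.080

Var(sum) = 2 + 1.34 = 3.34; true-score variance = 1.6 + 1.34 = 2.94; composite reliability = 0.8802.
Mean component reliability = 0.8000.
Difference = 0.8802 − 0.8000 = 0.080.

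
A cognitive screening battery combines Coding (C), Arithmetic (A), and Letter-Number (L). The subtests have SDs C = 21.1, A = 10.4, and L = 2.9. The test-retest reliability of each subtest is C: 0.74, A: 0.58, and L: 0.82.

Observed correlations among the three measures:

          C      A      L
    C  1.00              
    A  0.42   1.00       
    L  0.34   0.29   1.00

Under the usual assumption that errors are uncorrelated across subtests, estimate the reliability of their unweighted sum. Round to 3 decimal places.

Var(C+A+L) = 21.1² + 10.4² + 2.9² + 2·[21.1·10.4·0.42 + 21.1·2.9·0.34 + 10.4·2.9·0.29] = 561.78 + 243.432 = 805.212.
Under uncorrelated errors the observed covariances equal the true-score covariances, so only the own-variance terms attenuate.
True-score variance = [21.1²·0.74 + 10.4²·0.58 + 2.9²·0.82] + 243.432 = 399.084 + 243.432 = 642.516.
Reliability = 642.516 / 805.212 = 0.798.

0.798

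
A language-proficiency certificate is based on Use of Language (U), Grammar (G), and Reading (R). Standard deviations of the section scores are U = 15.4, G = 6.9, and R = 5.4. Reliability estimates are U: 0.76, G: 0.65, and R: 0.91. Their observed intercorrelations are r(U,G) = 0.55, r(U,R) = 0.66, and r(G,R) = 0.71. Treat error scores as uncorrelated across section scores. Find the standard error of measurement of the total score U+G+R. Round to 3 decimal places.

Var(total) = 313.93 + 279.566 = 593.496.
True-score variance = 237.724 + 279.566 = 517.29, so reliability = 0.8716.
Error variance = 593.496 − 517.29 = 76.2063; SEM = √76.2063 = 8.730.

8.730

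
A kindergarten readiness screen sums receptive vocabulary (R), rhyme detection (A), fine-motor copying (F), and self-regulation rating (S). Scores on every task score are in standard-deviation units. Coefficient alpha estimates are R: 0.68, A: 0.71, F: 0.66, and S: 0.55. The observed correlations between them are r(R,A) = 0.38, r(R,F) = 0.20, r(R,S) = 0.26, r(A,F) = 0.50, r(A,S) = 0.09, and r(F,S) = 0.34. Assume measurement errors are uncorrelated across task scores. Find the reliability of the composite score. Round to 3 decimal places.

0.814

Var(R+A+F+S) = 4 + 2·[0.38 + 0.20 + 0.26 + 0.50 + 0.09 + 0.34] = 4 + 3.54 = 7.54.
Under uncorrelated errors the observed covariances equal the true-score covariances, so only the own-variance terms attenuate.
True-score variance = [0.68 + 0.71 + 0.66 + 0.55] + 3.54 = 2.6 + 3.54 = 6.14.
Reliability = 6.14 / 7.54 = 0.814.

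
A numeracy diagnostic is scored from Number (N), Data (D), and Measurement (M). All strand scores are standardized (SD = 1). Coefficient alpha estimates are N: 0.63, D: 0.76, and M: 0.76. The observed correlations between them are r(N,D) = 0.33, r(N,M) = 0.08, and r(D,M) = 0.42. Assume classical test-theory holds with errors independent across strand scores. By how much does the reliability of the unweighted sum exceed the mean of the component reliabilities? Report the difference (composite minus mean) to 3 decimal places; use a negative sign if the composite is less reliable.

Var(sum) = 3 + 1.66 = 4.66; true-score variance = 2.15 + 1.66 = 3.81; composite reliability = 0.8176.
Mean component reliability = 0.7167.
Difference = 0.8176 − 0.7167 = 0.101.

0.101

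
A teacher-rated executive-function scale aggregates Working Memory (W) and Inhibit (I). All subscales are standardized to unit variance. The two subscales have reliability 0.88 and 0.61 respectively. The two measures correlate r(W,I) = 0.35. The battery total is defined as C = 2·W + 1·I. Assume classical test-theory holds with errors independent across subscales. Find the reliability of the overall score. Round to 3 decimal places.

Var(C) = 2² + 1 + 2·[2·0.35] = 5 + 1.4 = 6.4.
With uncorrelated errors the cross-covariances are all true-score covariance, so they carry over unchanged; only the diagonal terms shrink to ρᵢσᵢ².
True-score variance = [2²·0.88 + 0.61] + 1.4 = 4.13 + 1.4 = 5.53.
Reliability = 5.53 / 6.4 = 0.864.

0.864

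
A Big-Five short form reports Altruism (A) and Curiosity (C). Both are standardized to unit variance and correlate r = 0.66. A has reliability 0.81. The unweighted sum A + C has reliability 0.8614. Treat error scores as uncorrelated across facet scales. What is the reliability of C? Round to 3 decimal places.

Var(A+C) = 2 + 2·0.66 = 3.320.
True-score variance = ρ_A + ρ_C + 2·0.66, so 0.8614 = (0.81 + ρ_C + 1.32) / 3.320.
ρ_C = 0.8614·3.320 − 0.81 − 1.32 = 0.730.

0.730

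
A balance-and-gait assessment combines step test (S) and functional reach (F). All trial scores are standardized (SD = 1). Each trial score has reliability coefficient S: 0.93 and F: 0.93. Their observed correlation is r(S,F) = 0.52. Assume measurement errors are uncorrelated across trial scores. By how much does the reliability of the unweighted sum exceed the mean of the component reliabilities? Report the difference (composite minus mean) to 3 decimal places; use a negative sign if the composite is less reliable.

0.024

Var(sum) = 2 + 1.04 = 3.04; true-score variance = 1.86 + 1.04 = 2.9; composite reliability = 0.9539.
Mean component reliability = 0.9300.
Difference = 0.9539 − 0.9300 = 0.024.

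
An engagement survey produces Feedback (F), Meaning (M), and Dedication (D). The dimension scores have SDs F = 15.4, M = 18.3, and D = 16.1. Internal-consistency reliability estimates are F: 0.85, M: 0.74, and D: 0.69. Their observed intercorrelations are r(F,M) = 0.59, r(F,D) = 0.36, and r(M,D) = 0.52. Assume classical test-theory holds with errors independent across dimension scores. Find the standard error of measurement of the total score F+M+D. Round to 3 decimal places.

Var(total) = 831.26 + 817.48 = 1648.74.
True-score variance = 628.26 + 817.48 = 1445.74, so reliability = 0.8769.
Error variance = 1648.74 − 1445.74 = 203.001; SEM = √203.001 = 14.248.

14.248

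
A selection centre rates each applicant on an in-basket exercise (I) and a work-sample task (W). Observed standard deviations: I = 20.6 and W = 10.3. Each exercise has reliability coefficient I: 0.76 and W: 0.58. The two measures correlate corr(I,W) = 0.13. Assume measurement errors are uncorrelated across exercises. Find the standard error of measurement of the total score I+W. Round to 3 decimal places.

12.100

Var(total) = 530.45 + 55.1668 = 585.617.
True-score variance = 384.046 + 55.1668 = 439.213, so reliability = 0.7500.
Error variance = 585.617 − 439.213 = 146.404; SEM = √146.404 = 12.100.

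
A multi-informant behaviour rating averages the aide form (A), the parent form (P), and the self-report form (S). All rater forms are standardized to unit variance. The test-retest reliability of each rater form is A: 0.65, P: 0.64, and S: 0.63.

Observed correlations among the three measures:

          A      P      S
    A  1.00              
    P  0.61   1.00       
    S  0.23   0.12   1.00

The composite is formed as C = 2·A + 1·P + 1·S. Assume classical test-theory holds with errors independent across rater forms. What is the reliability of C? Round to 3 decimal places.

Var(C) = 2² + 1 + 1 + 2·[2·0.61 + 2·0.23 + 0.12] = 6 + 3.6 = 9.6.
Under uncorrelated errors the observed covariances equal the true-score covariances, so only the own-variance terms attenuate.
True-score variance = [2²·0.65 + 0.64 + 0.63] + 3.6 = 3.87 + 3.6 = 7.47.
Reliability = 7.47 / 9.6 = 0.778.

0.778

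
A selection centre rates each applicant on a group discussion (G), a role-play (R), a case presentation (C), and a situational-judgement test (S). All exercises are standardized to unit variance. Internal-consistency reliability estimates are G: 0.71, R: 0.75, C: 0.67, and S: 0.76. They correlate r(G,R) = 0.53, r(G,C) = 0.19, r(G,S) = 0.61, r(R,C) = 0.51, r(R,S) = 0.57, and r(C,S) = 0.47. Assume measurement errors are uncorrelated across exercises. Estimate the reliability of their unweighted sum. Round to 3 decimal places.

0.886

Var(G+R+C+S) = 4 + 2·[0.53 + 0.19 + 0.61 + 0.51 + 0.57 + 0.47] = 4 + 5.76 = 9.76.
With uncorrelated errors the cross-covariances are all true-score covariance, so they carry over unchanged; only the diagonal terms shrink to ρᵢσᵢ².
True-score variance = [0.71 + 0.75 + 0.67 + 0.76] + 5.76 = 2.89 + 5.76 = 8.65.
Reliability = 8.65 / 9.76 = 0.886.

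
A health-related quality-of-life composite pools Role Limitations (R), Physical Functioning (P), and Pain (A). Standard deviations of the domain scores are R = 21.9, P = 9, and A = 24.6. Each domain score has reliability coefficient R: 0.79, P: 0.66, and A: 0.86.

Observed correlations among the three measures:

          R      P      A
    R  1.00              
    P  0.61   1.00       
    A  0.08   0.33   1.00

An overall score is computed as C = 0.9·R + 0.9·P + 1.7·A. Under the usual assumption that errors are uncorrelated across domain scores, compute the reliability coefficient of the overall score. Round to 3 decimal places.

0.873

Var(C) = 0.9²·21.9² + 0.9²·9² + 1.7²·24.6² + 2·[0.81·21.9·9·0.61 + 1.53·21.9·24.6·0.08 + 1.53·9·24.6·0.33] = 2203.01 + 550.227 = 2753.23.
Under uncorrelated errors the observed covariances equal the true-score covariances, so only the own-variance terms attenuate.
True-score variance = [0.9²·21.9²·0.79 + 0.9²·9²·0.66 + 1.7²·24.6²·0.86] + 550.227 = 1854.27 + 550.227 = 2404.5.
Reliability = 2404.5 / 2753.23 = 0.873.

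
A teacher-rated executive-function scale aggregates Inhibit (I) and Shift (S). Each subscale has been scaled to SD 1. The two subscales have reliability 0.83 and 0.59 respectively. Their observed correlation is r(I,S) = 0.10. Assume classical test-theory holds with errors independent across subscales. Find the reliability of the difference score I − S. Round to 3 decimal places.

Var(I−S) = 1 + 1 − 2·0.10 = 2 − 0.2 = 1.8.
Under uncorrelated errors the observed covariances equal the true-score covariances, so only the own-variance terms attenuate.
True-score variance = [0.83 + 0.59] − 0.2 = 1.42 − 0.2 = 1.22.
Reliability = 1.22 / 1.8 = 0.678.

0.678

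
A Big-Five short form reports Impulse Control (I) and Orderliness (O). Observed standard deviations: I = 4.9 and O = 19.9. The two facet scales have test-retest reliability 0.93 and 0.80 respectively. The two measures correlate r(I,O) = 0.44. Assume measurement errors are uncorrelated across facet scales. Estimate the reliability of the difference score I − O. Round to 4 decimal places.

0.7580

Var(I−O) = 4.9² + 19.9² − 2·4.9·19.9·0.44 = 420.02 − 85.8088 = 334.211.
With uncorrelated errors the cross-covariances are all true-score covariance, so they carry over unchanged; only the diagonal terms shrink to ρᵢσᵢ².
True-score variance = [4.9²·0.93 + 19.9²·0.80] − 85.8088 = 339.137 − 85.8088 = 253.328.
Reliability = 253.328 / 334.211 = 0.7580.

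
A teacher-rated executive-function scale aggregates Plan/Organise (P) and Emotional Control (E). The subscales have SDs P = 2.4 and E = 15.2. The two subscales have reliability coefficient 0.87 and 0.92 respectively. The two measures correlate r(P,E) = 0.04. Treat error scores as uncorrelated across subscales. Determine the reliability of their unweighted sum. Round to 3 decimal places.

0.920

Var(P+E) = 2.4² + 15.2² + 2·[2.4·15.2·0.04] = 236.8 + 2.9184 = 239.718.
Because errors are independent across components, Cov(Tᵢ,Tⱼ) = Cov(Xᵢ,Xⱼ); the off-diagonal part of the true-score variance is the same as above.
True-score variance = [2.4²·0.87 + 15.2²·0.92] + 2.9184 = 217.568 + 2.9184 = 220.486.
Reliability = 220.486 / 239.718 = 0.920.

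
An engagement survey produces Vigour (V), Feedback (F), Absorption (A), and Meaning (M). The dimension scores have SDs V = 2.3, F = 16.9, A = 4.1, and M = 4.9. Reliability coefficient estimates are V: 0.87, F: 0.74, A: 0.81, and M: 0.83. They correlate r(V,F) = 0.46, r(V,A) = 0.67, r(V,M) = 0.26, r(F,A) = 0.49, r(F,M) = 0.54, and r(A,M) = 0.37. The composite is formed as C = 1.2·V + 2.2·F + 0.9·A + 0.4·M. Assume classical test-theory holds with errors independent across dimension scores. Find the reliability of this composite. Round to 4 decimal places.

Var(C) = 1.2²·2.3² + 2.2²·16.9² + 0.9²·4.1² + 0.4²·4.9² + 2·[2.64·2.3·16.9·0.46 + 1.08·2.3·4.1·0.67 + 0.48·2.3·4.9·0.26 + 1.98·16.9·4.1·0.49 + 0.88·16.9·4.9·0.54 + 0.36·4.1·4.9·0.37] = 1407.43 + 329.372 = 1736.8.
Because errors are independent across components, Cov(Tᵢ,Tⱼ) = Cov(Xᵢ,Xⱼ); the off-diagonal part of the true-score variance is the same as above.
True-score variance = [1.2²·2.3²·0.87 + 2.2²·16.9²·0.74 + 0.9²·4.1²·0.81 + 0.4²·4.9²·0.83] + 329.372 = 1043.79 + 329.372 = 1373.16.
Reliability = 1373.16 / 1736.8 = 0.7906.

0.7906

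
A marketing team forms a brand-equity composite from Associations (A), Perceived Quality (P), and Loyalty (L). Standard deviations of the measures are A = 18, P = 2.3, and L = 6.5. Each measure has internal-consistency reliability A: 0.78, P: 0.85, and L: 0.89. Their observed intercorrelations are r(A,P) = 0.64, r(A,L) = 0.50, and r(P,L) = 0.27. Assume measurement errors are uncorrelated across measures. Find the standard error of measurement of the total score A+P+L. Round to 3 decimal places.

8.759

Var(total) = 371.54 + 178.065 = 549.605.
True-score variance = 294.819 + 178.065 = 472.884, so reliability = 0.8604.
Error variance = 549.605 − 472.884 = 76.721; SEM = √76.721 = 8.759.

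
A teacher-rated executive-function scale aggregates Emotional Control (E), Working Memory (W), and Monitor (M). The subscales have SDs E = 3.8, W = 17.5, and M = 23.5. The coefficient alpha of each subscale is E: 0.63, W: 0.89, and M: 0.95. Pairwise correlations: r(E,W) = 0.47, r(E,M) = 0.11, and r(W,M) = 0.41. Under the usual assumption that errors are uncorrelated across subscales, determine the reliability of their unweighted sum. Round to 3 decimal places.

0.948

Var(E+W+M) = 3.8² + 17.5² + 23.5² + 2·[3.8·17.5·0.47 + 3.8·23.5·0.11 + 17.5·23.5·0.41] = 872.94 + 419.381 = 1292.32.
With uncorrelated errors the cross-covariances are all true-score covariance, so they carry over unchanged; only the diagonal terms shrink to ρᵢσᵢ².
True-score variance = [3.8²·0.63 + 17.5²·0.89 + 23.5²·0.95] + 419.381 = 806.297 + 419.381 = 1225.68.
Reliability = 1225.68 / 1292.32 = 0.948.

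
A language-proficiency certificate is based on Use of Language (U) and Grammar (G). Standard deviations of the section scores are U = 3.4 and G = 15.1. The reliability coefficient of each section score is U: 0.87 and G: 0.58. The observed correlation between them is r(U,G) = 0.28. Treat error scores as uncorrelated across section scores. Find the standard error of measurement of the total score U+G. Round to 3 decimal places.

9.862

Var(total) = 239.57 + 28.7504 = 268.32.
True-score variance = 142.303 + 28.7504 = 171.053, so reliability = 0.6375.
Error variance = 268.32 − 171.053 = 97.267; SEM = √97.267 = 9.862.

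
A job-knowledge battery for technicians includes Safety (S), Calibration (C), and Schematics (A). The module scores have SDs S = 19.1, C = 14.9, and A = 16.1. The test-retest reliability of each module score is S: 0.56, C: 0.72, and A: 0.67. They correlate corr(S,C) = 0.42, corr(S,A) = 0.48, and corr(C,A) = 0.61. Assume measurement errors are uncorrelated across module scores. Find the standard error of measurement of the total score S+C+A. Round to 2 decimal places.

Var(total) = 846.03 + 826.931 = 1672.96.
True-score variance = 537.812 + 826.931 = 1364.74, so reliability = 0.8158.
Error variance = 1672.96 − 1364.74 = 308.218; SEM = √308.218 = 17.56.

17.56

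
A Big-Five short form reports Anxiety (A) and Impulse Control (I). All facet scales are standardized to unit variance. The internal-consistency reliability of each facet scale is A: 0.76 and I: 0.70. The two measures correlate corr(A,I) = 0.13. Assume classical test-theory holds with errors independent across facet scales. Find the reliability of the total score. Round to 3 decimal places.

Var(A+I) = 2 + 2·[0.13] = 2 + 0.26 = 2.26.
Under uncorrelated errors the observed covariances equal the true-score covariances, so only the own-variance terms attenuate.
True-score variance = [0.76 + 0.70] + 0.26 = 1.46 + 0.26 = 1.72.
Reliability = 1.72 / 2.26 = 0.761.

0.761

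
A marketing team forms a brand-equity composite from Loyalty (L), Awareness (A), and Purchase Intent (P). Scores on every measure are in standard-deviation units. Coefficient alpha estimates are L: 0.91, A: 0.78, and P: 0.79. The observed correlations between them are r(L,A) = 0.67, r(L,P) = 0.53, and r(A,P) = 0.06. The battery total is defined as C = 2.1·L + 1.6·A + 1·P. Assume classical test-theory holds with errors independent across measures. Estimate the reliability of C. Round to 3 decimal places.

0.921

Var(C) = 2.1² + 1.6² + 1 + 2·[3.36·0.67 + 2.1·0.53 + 1.6·0.06] = 7.97 + 6.9204 = 14.8904.
Because errors are independent across components, Cov(Tᵢ,Tⱼ) = Cov(Xᵢ,Xⱼ); the off-diagonal part of the true-score variance is the same as above.
True-score variance = [2.1²·0.91 + 1.6²·0.78 + 0.79] + 6.9204 = 6.7999 + 6.9204 = 13.7203.
Reliability = 13.7203 / 14.8904 = 0.921.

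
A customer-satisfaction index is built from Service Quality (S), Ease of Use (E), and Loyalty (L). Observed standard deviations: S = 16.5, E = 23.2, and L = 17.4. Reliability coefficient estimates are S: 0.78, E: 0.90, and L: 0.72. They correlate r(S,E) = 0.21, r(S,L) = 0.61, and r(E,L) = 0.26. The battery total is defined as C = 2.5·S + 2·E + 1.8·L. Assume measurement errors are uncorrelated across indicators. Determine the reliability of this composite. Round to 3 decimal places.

0.892

Var(C) = 2.5²·16.5² + 2²·23.2² + 1.8²·17.4² + 2·[5·16.5·23.2·0.21 + 4.5·16.5·17.4·0.61 + 3.6·23.2·17.4·0.26] = 4835.46 + 3135.75 = 7971.21.
Because errors are independent across components, Cov(Tᵢ,Tⱼ) = Cov(Xᵢ,Xⱼ); the off-diagonal part of the true-score variance is the same as above.
True-score variance = [2.5²·16.5²·0.78 + 2²·23.2²·0.90 + 1.8²·17.4²·0.72] + 3135.75 = 3971.16 + 3135.75 = 7106.91.
Reliability = 7106.91 / 7971.21 = 0.892.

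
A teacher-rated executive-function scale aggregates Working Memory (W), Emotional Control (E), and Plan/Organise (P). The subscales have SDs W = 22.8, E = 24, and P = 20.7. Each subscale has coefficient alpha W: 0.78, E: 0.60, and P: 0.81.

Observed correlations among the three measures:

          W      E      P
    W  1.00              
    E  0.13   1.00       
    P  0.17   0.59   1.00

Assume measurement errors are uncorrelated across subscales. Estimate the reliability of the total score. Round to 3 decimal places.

Var(W+E+P) = 22.8² + 24² + 20.7² + 2·[22.8·24·0.13 + 22.8·20.7·0.17 + 24·20.7·0.59] = 1524.33 + 888.962 = 2413.29.
With uncorrelated errors the cross-covariances are all true-score covariance, so they carry over unchanged; only the diagonal terms shrink to ρᵢσᵢ².
True-score variance = [22.8²·0.78 + 24²·0.60 + 20.7²·0.81] + 888.962 = 1098.15 + 888.962 = 1987.11.
Reliability = 1987.11 / 2413.29 = 0.823.

0.823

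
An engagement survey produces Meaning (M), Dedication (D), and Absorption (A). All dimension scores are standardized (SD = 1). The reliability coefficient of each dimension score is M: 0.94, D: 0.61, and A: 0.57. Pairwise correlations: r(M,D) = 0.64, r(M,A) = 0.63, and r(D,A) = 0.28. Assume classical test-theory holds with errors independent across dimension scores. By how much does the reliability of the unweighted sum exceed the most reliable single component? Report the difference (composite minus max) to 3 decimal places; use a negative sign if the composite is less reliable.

-0.084

Var(sum) = 3 + 3.1 = 6.1; true-score variance = 2.12 + 3.1 = 5.22; composite reliability = 0.8557.
Max component reliability = 0.9400.
Difference = 0.8557 − 0.9400 = -0.084.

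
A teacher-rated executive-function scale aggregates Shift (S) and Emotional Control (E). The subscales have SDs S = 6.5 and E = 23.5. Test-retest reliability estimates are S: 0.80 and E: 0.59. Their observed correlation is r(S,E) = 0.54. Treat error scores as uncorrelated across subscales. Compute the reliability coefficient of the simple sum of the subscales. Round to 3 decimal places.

Var(S+E) = 6.5² + 23.5² + 2·[6.5·23.5·0.54] = 594.5 + 164.97 = 759.47.
With uncorrelated errors the cross-covariances are all true-score covariance, so they carry over unchanged; only the diagonal terms shrink to ρᵢσᵢ².
True-score variance = [6.5²·0.80 + 23.5²·0.59] + 164.97 = 359.627 + 164.97 = 524.597.
Reliability = 524.597 / 759.47 = 0.691.

0.691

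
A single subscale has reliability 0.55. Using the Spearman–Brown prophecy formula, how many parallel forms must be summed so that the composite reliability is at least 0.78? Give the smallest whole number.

k ≥ ρ*(1−ρ₁)/(ρ₁(1−ρ*)) = 0.78·0.45 / (0.55·0.22) = 2.901.
Smallest integer k = 3.

3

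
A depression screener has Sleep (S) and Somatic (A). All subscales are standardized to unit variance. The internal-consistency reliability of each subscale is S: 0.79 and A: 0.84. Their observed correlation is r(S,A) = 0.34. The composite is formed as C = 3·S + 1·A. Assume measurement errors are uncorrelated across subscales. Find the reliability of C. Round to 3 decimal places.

Var(C) = 3² + 1 + 2·[3·0.34] = 10 + 2.04 = 12.04.
Under uncorrelated errors the observed covariances equal the true-score covariances, so only the own-variance terms attenuate.
True-score variance = [3²·0.79 + 0.84] + 2.04 = 7.95 + 2.04 = 9.99.
Reliability = 9.99 / 12.04 = 0.830.

0.830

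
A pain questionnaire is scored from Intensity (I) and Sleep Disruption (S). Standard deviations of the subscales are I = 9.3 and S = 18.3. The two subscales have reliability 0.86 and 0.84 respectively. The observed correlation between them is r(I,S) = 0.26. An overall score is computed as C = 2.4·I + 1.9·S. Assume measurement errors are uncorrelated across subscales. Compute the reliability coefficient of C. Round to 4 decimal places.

Var(C) = 2.4²·9.3² + 1.9²·18.3² + 2·[4.56·9.3·18.3·0.26] = 1707.14 + 403.555 = 2110.69.
With uncorrelated errors the cross-covariances are all true-score covariance, so they carry over unchanged; only the diagonal terms shrink to ρᵢσᵢ².
True-score variance = [2.4²·9.3²·0.86 + 1.9²·18.3²·0.84] + 403.555 = 1443.96 + 403.555 = 1847.51.
Reliability = 1847.51 / 2110.69 = 0.8753.

0.8753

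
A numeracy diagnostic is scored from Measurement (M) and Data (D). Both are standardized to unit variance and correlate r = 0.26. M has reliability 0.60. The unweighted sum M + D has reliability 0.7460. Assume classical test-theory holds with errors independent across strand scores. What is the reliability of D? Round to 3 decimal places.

0.760

Var(M+D) = 2 + 2·0.26 = 2.520.
True-score variance = ρ_M + ρ_D + 2·0.26, so 0.7460 = (0.60 + ρ_D + 0.52) / 2.520.
ρ_D = 0.7460·2.520 − 0.60 − 0.52 = 0.760.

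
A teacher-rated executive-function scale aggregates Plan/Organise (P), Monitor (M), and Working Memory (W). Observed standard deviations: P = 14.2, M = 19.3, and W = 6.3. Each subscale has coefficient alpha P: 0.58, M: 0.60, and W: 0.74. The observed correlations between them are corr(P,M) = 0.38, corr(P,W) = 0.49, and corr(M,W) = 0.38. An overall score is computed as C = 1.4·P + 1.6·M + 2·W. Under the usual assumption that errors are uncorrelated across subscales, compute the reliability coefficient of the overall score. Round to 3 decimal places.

Var(C) = 1.4²·14.2² + 1.6²·19.3² + 2²·6.3² + 2·[2.24·14.2·19.3·0.38 + 2.8·14.2·6.3·0.49 + 3.2·19.3·6.3·0.38] = 1507.55 + 1007.74 = 2515.29.
Because errors are independent across components, Cov(Tᵢ,Tⱼ) = Cov(Xᵢ,Xⱼ); the off-diagonal part of the true-score variance is the same as above.
True-score variance = [1.4²·14.2²·0.58 + 1.6²·19.3²·0.60 + 2²·6.3²·0.74] + 1007.74 = 918.851 + 1007.74 = 1926.6.
Reliability = 1926.6 / 2515.29 = 0.766.

0.766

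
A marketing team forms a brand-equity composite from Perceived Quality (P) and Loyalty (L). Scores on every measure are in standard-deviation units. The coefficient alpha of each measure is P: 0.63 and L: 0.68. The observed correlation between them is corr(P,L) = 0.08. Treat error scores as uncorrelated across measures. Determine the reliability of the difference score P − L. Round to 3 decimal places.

Var(P−L) = 1 + 1 − 2·0.08 = 2 − 0.16 = 1.84.
Under uncorrelated errors the observed covariances equal the true-score covariances, so only the own-variance terms attenuate.
True-score variance = [0.63 + 0.68] − 0.16 = 1.31 − 0.16 = 1.15.
Reliability = 1.15 / 1.84 = 0.625.

0.625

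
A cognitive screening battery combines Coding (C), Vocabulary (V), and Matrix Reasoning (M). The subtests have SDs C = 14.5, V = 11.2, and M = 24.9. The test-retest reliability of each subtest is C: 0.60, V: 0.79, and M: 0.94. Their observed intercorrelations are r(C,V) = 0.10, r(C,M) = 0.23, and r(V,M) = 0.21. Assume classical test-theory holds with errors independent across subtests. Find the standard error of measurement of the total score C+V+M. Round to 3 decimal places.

Var(total) = 955.7 + 315.693 = 1271.39.
True-score variance = 808.057 + 315.693 = 1123.75, so reliability = 0.8839.
Error variance = 1271.39 − 1123.75 = 147.643; SEM = √147.643 = 12.151.

12.151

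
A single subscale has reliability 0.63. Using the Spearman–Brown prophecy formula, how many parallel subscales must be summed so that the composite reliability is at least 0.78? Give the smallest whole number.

k ≥ ρ*(1−ρ₁)/(ρ₁(1−ρ*)) = 0.78·0.37 / (0.63·0.22) = 2.082.
Smallest integer k = 3.

3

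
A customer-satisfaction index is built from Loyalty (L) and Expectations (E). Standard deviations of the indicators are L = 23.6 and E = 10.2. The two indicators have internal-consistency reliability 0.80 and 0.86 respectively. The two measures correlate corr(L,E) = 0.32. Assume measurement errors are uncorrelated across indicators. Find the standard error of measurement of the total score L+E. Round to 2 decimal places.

Var(total) = 661 + 154.061 = 815.061.
True-score variance = 535.042 + 154.061 = 689.103, so reliability = 0.8455.
Error variance = 815.061 − 689.103 = 125.958; SEM = √125.958 = 11.22.

11.22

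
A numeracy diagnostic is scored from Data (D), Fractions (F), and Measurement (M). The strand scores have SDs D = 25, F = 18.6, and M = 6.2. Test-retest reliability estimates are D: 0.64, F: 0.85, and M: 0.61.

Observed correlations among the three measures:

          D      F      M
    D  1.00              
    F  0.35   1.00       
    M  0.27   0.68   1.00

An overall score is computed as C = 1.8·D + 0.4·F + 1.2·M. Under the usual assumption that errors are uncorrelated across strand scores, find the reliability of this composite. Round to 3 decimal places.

Var(C) = 1.8²·25² + 0.4²·18.6² + 1.2²·6.2² + 2·[0.72·25·18.6·0.35 + 2.16·25·6.2·0.27 + 0.48·18.6·6.2·0.68] = 2135.71 + 490.433 = 2626.14.
Because errors are independent across components, Cov(Tᵢ,Tⱼ) = Cov(Xᵢ,Xⱼ); the off-diagonal part of the true-score variance is the same as above.
True-score variance = [1.8²·25²·0.64 + 0.4²·18.6²·0.85 + 1.2²·6.2²·0.61] + 490.433 = 1376.82 + 490.433 = 1867.25.
Reliability = 1867.25 / 2626.14 = 0.711.

0.711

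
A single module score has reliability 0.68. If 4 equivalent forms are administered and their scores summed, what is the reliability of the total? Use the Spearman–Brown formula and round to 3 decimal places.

ρ_k = kρ / (1 + (k−1)ρ) = 4·0.68 / (1 + 3·0.68) = 2.720 / 3.040 = 0.895.

0.895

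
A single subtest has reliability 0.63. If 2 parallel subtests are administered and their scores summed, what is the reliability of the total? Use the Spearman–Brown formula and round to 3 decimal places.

0.773

ρ_k = kρ / (1 + (k−1)ρ) = 2·0.63 / (1 + 1·0.63) = 1.260 / 1.630 = 0.773.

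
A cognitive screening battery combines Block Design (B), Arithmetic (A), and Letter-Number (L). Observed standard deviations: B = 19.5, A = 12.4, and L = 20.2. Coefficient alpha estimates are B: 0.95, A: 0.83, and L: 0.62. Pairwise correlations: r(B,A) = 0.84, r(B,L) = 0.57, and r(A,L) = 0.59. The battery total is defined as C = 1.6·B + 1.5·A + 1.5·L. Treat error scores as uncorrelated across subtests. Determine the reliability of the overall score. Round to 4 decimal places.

Var(C) = 1.6²·19.5² + 1.5²·12.4² + 1.5²·20.2² + 2·[2.4·19.5·12.4·0.84 + 2.4·19.5·20.2·0.57 + 2.25·12.4·20.2·0.59] = 2237.49 + 2717.67 = 4955.16.
Because errors are independent across components, Cov(Tᵢ,Tⱼ) = Cov(Xᵢ,Xⱼ); the off-diagonal part of the true-score variance is the same as above.
True-score variance = [1.6²·19.5²·0.95 + 1.5²·12.4²·0.83 + 1.5²·20.2²·0.62] + 2717.67 = 1781.13 + 2717.67 = 4498.8.
Reliability = 4498.8 / 4955.16 = 0.9079.

0.9079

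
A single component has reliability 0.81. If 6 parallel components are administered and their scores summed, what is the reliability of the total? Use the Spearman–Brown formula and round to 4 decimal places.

ρ_k = kρ / (1 + (k−1)ρ) = 6·0.81 / (1 + 5·0.81) = 4.860 / 5.050 = 0.9624.

0.9624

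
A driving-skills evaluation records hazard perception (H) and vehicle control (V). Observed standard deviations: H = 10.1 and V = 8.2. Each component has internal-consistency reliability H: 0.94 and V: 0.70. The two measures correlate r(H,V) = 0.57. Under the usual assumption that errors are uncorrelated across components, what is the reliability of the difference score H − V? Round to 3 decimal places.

Var(H−V) = 10.1² + 8.2² − 2·10.1·8.2·0.57 = 169.25 − 94.4148 = 74.8352.
Under uncorrelated errors the observed covariances equal the true-score covariances, so only the own-variance terms attenuate.
True-score variance = [10.1²·0.94 + 8.2²·0.70] − 94.4148 = 142.957 − 94.4148 = 48.5426.
Reliability = 48.5426 / 74.8352 = 0.649.

0.649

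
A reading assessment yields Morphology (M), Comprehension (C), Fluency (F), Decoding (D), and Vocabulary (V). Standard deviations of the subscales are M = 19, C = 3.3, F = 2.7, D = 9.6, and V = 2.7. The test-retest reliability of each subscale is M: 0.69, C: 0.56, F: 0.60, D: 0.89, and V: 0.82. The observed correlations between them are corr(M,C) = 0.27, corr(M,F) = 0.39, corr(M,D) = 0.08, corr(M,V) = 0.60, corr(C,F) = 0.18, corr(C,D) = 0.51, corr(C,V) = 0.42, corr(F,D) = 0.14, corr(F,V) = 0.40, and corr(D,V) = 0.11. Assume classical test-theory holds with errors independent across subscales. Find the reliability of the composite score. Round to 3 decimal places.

Var(M+C+F+D+V) = 19² + 3.3² + 2.7² + 9.6² + 2.7² + 2·[19·3.3·0.27 + 19·2.7·0.39 + 19·9.6·0.08 + 19·2.7·0.60 + 3.3·2.7·0.18 + 3.3·9.6·0.51 + 3.3·2.7·0.42 + 2.7·9.6·0.14 + 2.7·2.7·0.40 + 9.6·2.7·0.11] = 478.63 + 226.414 = 705.044.
Under uncorrelated errors the observed covariances equal the true-score covariances, so only the own-variance terms attenuate.
True-score variance = [19²·0.69 + 3.3²·0.56 + 2.7²·0.60 + 9.6²·0.89 + 2.7²·0.82] + 226.414 = 347.563 + 226.414 = 573.976.
Reliability = 573.976 / 705.044 = 0.814.

0.814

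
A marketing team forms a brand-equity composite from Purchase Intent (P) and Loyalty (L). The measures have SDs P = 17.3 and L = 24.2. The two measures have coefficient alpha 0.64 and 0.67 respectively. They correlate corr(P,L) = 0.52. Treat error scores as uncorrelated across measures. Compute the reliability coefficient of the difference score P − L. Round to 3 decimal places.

0.330

Var(P−L) = 17.3² + 24.2² − 2·17.3·24.2·0.52 = 884.93 − 435.406 = 449.524.
With uncorrelated errors the cross-covariances are all true-score covariance, so they carry over unchanged; only the diagonal terms shrink to ρᵢσᵢ².
True-score variance = [17.3²·0.64 + 24.2²·0.67] − 435.406 = 583.924 − 435.406 = 148.518.
Reliability = 148.518 / 449.524 = 0.330.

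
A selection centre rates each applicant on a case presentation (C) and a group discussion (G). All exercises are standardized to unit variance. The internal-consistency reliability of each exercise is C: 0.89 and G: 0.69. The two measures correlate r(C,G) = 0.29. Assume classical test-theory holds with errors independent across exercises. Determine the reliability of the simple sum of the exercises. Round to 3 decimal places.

Var(C+G) = 2 + 2·[0.29] = 2 + 0.58 = 2.58.
With uncorrelated errors the cross-covariances are all true-score covariance, so they carry over unchanged; only the diagonal terms shrink to ρᵢσᵢ².
True-score variance = [0.89 + 0.69] + 0.58 = 1.58 + 0.58 = 2.16.
Reliability = 2.16 / 2.58 = 0.837.

0.837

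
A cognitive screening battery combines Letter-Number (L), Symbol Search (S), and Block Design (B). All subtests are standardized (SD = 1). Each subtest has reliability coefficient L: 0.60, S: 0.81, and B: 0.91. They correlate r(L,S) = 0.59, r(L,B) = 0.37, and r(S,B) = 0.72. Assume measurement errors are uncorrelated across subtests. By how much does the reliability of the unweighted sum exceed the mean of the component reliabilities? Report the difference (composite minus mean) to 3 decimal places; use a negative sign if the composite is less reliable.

Var(sum) = 3 + 3.36 = 6.36; true-score variance = 2.32 + 3.36 = 5.68; composite reliability = 0.8931.
Mean component reliability = 0.7733.
Difference = 0.8931 − 0.7733 = 0.120.

0.120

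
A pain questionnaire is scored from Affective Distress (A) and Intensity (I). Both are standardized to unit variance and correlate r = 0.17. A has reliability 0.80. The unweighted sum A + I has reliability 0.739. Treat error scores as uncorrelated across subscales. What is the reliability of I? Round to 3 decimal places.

0.589

Var(A+I) = 2 + 2·0.17 = 2.340.
True-score variance = ρ_A + ρ_I + 2·0.17, so 0.739 = (0.80 + ρ_I + 0.34) / 2.340.
ρ_I = 0.739·2.340 − 0.80 − 0.34 = 0.589.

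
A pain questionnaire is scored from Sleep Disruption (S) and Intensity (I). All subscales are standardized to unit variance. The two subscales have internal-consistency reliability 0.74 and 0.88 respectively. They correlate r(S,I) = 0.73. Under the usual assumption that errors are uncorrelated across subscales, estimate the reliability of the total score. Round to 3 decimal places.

Var(S+I) = 2 + 2·[0.73] = 2 + 1.46 = 3.46.
Under uncorrelated errors the observed covariances equal the true-score covariances, so only the own-variance terms attenuate.
True-score variance = [0.74 + 0.88] + 1.46 = 1.62 + 1.46 = 3.08.
Reliability = 3.08 / 3.46 = 0.890.

0.890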